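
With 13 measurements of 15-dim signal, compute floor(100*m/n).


100*m/n = 100*13/15 ≈ 86.6667.
floor = 86.

86


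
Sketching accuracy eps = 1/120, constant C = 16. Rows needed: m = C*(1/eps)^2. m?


1/eps = 120.
(1/eps)^2 = 14400.
m = 16*14400 = 230400.

230400


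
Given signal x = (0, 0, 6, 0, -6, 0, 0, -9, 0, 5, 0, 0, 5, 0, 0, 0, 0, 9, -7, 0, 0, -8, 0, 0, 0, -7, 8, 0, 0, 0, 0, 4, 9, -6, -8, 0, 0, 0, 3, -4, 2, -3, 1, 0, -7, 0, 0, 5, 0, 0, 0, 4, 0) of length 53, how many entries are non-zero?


Non-zero positions: [2, 4, 7, 9, 12, 17, 18, 21, 25, 26, 31, 32, 33, 34, 38, 39, 40, 41, 42, 44, 47, 51].
Sparsity = 22.

22


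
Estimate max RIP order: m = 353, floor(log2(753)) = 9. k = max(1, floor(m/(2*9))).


floor(log2(753)) = 9.
2*9 = 18.
m/(2*floor(log2(n))) = 353/18 ≈ 19.6111.
floor = 19.
k = max(1, 19) = 19.

19


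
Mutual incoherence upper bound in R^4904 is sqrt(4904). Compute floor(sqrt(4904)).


70^2 = 4900 <= 4904 < 5041 = 71^2, so 70 <= sqrt(4904) < 71.
floor(sqrt(4904)) = 70.

70


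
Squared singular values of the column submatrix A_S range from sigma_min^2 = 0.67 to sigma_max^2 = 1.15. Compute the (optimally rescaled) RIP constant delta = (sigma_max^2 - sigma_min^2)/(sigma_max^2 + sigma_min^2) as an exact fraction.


lambda_max - lambda_min = 1.15 - 0.67 = 0.48.
lambda_max + lambda_min = 1.15 + 0.67 = 1.82.
delta = 0.48/1.82 = 48/182 = 24/91.

24/91


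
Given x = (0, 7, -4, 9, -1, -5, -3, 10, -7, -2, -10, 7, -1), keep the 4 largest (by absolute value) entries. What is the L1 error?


Sorted |x_i| descending: [10, 10, 9, 7, 7, 7, 5, 4, 3, 2, 1, 1, 0]
Keep top 4: [10, 10, 9, 7]
Tail entries: [7, 7, 5, 4, 3, 2, 1, 1, 0]
L1 error = sum of tail = 30.

30


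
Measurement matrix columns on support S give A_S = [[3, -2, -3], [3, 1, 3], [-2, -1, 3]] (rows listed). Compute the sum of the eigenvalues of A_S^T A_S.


Sum of eigenvalues of A_S^T A_S = trace(A_S^T A_S) = sum of squared column norms of A_S.
A_S^T A_S diagonal: [22, 6, 27].
trace = 22 + 6 + 27 = 55.

55


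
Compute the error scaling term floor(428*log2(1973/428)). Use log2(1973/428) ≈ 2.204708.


log2(n/k) = log2(1973/428) ≈ 2.204708.
k*log2(n/k) ≈ 428*2.204708 = 943.615024.
floor(943.615024) = 943.

943


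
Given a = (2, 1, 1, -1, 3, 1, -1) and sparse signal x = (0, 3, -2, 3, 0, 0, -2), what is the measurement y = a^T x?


Non-zero terms: ['1*3', '1*-2', '-1*3', '-1*-2']
Products: [3, -2, -3, 2]
y = sum = 0.

0


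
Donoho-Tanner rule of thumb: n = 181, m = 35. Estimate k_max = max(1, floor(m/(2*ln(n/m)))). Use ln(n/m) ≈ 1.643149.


n/m = 181/35.
ln(n/m) ≈ 1.643149.
2*ln(n/m) ≈ 3.286298.
m/(2*ln(n/m)) ≈ 35/3.286298 ≈ 10.6503.
floor = 10.
k_max = max(1, 10) = 10.

10


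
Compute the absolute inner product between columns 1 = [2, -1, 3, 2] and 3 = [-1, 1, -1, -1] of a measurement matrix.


Inner product: 2*-1 + -1*1 + 3*-1 + 2*-1
Products: [-2, -1, -3, -2]
Sum = -8.
|dot| = 8.

8


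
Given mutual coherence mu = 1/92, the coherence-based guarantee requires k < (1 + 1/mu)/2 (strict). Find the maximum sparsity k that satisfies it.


1/mu = 92.
1 + 1/mu = 93.
(1 + 1/mu)/2 = 46.5 is not an integer, so k_max = floor(46.5) = 46.

46


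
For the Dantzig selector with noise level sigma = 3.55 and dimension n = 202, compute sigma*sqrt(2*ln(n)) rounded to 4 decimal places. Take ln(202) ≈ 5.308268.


ln(202) ≈ 5.308268.
2*ln(n) ≈ 10.616536.
sqrt(2*ln(n)) ≈ sqrt(10.616536) ≈ 3.258303.
threshold ≈ 3.55*3.258303 = 11.56697565 ≈ 11.5670.

11.5670


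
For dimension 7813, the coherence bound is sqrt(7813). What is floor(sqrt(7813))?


88^2 = 7744 <= 7813 < 7921 = 89^2, so 88 <= sqrt(7813) < 89.
floor(sqrt(7813)) = 88.

88


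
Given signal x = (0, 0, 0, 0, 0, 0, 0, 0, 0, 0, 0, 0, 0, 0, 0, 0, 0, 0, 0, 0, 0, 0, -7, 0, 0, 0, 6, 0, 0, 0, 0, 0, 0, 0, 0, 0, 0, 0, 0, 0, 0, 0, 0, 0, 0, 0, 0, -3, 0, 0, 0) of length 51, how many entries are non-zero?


Non-zero positions: [22, 26, 47].
Sparsity = 3.

3


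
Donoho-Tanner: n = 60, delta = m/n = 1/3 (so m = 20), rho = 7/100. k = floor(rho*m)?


m = 1/3*60 = 20.
rho = 7/100.
rho*m = 7/100*20 = 1.4.
k = floor(1.4) = 1.

1


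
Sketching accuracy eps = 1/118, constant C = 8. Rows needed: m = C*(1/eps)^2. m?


1/eps = 118.
(1/eps)^2 = 13924.
m = 8*13924 = 111392.

111392


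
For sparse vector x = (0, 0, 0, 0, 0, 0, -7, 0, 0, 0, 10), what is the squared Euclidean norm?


Non-zero entries: [(6, -7), (10, 10)]
Squares: [49, 100]
||x||_2^2 = sum = 149.

149


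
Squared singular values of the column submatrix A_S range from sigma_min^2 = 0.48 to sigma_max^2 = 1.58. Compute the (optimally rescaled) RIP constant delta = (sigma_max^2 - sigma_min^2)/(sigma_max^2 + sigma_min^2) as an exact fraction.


lambda_max - lambda_min = 1.58 - 0.48 = 1.10.
lambda_max + lambda_min = 1.58 + 0.48 = 2.06.
delta = 1.10/2.06 = 110/206 = 55/103.

55/103


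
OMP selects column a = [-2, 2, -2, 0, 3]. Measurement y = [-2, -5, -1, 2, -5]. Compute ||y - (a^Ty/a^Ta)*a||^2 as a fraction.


a^T a = 21.
a^T y = -19.
coeff = -19/21 = -19/21.
||r||^2 = 878/21.

878/21


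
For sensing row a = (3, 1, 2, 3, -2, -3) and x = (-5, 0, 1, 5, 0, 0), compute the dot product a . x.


Non-zero terms: ['3*-5', '2*1', '3*5']
Products: [-15, 2, 15]
y = sum = 2.

2


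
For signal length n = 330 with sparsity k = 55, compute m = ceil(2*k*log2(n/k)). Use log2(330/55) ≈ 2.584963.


log2(n/k) = log2(330/55) ≈ 2.584963.
2*k*log2(n/k) ≈ 2*55*2.584963 = 284.34593.
m = ceil(284.34593) = 285.

285


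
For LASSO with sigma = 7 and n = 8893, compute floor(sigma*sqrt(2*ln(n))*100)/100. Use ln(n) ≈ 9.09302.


ln(8893) ≈ 9.09302.
2*ln(n) ≈ 18.18604.
sqrt(2*ln(n)) ≈ sqrt(18.18604) ≈ 4.264509.
lambda ≈ 7*4.264509 = 29.851563.
floor(lambda*100)/100 = 29.85.

29.85


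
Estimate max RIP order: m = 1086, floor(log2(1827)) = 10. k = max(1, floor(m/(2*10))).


floor(log2(1827)) = 10.
2*10 = 20.
m/(2*floor(log2(n))) = 1086/20 ≈ 54.3.
floor = 54.
k = max(1, 54) = 54.

54


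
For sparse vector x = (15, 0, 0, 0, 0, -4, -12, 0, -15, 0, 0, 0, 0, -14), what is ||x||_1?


Non-zero entries: [(0, 15), (5, -4), (6, -12), (8, -15), (13, -14)]
Absolute values: [15, 4, 12, 15, 14]
||x||_1 = sum = 60.

60


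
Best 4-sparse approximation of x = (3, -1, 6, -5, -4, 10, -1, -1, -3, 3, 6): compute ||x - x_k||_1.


Sorted |x_i| descending: [10, 6, 6, 5, 4, 3, 3, 3, 1, 1, 1]
Keep top 4: [10, 6, 6, 5]
Tail entries: [4, 3, 3, 3, 1, 1, 1]
L1 error = sum of tail = 16.

16


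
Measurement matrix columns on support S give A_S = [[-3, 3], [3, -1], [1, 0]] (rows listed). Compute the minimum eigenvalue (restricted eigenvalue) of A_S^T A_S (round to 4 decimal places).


A_S^T A_S = [[19, -12], [-12, 10]].
trace = 29.
det = 46.
disc = trace^2 - 4*det = 841 - 4*46 = 657.
sqrt(657) ≈ 25.632011.
lam_min = (29 - sqrt(657))/2 ≈ (29 - 25.632011)/2 = 1.6839945 ≈ 1.6840.

1.6840


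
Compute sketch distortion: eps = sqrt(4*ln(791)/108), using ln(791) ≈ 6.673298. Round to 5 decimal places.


ln(791) ≈ 6.673298.
4*ln(N)/m ≈ 4*6.673298/108 ≈ 0.24715919.
eps = sqrt(0.24715919) ≈ 0.4971511 ≈ 0.49715.

0.49715


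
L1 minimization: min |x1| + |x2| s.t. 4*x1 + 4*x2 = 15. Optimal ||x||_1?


Axis intercepts:
  x1 = 15/4, x2 = 0: L1 = 15/4
  x1 = 0, x2 = 15/4: L1 = 15/4
x* = (15/4, 0)
||x*||_1 = 15/4.

15/4


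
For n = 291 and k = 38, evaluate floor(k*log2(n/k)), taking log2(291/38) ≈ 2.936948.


log2(n/k) = log2(291/38) ≈ 2.936948.
k*log2(n/k) ≈ 38*2.936948 = 111.604024.
floor(111.604024) = 111.

111


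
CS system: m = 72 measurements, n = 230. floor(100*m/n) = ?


100*m/n = 100*72/230 ≈ 31.3043.
floor = 31.

31


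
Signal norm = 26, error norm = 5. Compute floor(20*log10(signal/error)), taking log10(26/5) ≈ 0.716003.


||x||/||e|| = 26/5.
log10(26/5) ≈ 0.716003.
20*log10(||x||/||e||) ≈ 20*0.716003 = 14.32006.
floor(14.32006) = 14.

14


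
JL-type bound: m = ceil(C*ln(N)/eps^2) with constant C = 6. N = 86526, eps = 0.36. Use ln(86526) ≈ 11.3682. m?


ln(86526) ≈ 11.3682.
eps^2 = 0.36^2 = 0.1296.
C*ln(N)/eps^2 ≈ 6*11.3682/0.1296 ≈ 526.3056.
m = ceil(526.3056) = 527.

527


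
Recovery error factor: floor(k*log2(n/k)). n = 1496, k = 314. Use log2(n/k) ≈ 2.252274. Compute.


log2(n/k) = log2(1496/314) ≈ 2.252274.
k*log2(n/k) ≈ 314*2.252274 = 707.214036.
floor(707.214036) = 707.

707


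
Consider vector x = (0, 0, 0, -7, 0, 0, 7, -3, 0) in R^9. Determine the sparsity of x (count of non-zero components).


Non-zero positions: [3, 6, 7].
Sparsity = 3.

3


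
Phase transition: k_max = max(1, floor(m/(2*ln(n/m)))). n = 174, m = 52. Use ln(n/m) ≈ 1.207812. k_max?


n/m = 174/52 = 87/26.
ln(n/m) ≈ 1.207812.
2*ln(n/m) ≈ 2.415624.
m/(2*ln(n/m)) ≈ 52/2.415624 ≈ 21.5265.
floor = 21.
k_max = max(1, 21) = 21.

21


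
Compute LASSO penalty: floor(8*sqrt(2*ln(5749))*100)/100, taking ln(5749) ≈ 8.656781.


ln(5749) ≈ 8.656781.
2*ln(n) ≈ 17.313562.
sqrt(2*ln(n)) ≈ sqrt(17.313562) ≈ 4.160957.
lambda ≈ 8*4.160957 = 33.287656.
floor(lambda*100)/100 = 33.28.

33.28


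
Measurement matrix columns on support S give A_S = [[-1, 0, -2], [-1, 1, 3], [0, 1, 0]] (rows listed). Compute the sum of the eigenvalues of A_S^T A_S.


Sum of eigenvalues of A_S^T A_S = trace(A_S^T A_S) = sum of squared column norms of A_S.
A_S^T A_S diagonal: [2, 2, 13].
trace = 2 + 2 + 13 = 17.

17


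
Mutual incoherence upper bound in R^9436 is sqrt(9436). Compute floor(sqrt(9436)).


97^2 = 9409 <= 9436 < 9604 = 98^2, so 97 <= sqrt(9436) < 98.
floor(sqrt(9436)) = 97.

97


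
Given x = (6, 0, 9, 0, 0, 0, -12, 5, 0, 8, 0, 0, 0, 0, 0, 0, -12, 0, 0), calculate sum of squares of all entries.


Non-zero entries: [(0, 6), (2, 9), (6, -12), (7, 5), (9, 8), (16, -12)]
Squares: [36, 81, 144, 25, 64, 144]
||x||_2^2 = sum = 494.

494


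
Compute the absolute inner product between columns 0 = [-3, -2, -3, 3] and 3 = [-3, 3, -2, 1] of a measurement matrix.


Inner product: -3*-3 + -2*3 + -3*-2 + 3*1
Products: [9, -6, 6, 3]
Sum = 12.
|dot| = 12.

12


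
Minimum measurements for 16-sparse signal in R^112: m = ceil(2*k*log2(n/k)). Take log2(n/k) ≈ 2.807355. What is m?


log2(n/k) = log2(112/16) ≈ 2.807355.
2*k*log2(n/k) ≈ 2*16*2.807355 = 89.83536.
m = ceil(89.83536) = 90.

90


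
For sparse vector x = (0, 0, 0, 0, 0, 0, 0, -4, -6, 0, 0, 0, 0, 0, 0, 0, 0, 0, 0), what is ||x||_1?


Non-zero entries: [(7, -4), (8, -6)]
Absolute values: [4, 6]
||x||_1 = sum = 10.

10


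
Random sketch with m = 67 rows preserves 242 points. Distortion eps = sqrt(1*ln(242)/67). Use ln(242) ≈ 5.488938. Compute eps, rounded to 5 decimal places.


ln(242) ≈ 5.488938.
1*ln(N)/m ≈ 1*5.488938/67 ≈ 0.08192445.
eps = sqrt(0.08192445) ≈ 0.2862245 ≈ 0.28622.

0.28622


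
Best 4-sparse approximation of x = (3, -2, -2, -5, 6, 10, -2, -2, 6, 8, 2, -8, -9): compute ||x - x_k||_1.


Sorted |x_i| descending: [10, 9, 8, 8, 6, 6, 5, 3, 2, 2, 2, 2, 2]
Keep top 4: [10, 9, 8, 8]
Tail entries: [6, 6, 5, 3, 2, 2, 2, 2, 2]
L1 error = sum of tail = 30.

30


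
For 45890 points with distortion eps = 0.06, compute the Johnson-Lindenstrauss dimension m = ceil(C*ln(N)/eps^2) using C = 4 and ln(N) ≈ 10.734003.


ln(45890) ≈ 10.734003.
eps^2 = 0.06^2 = 0.0036.
C*ln(N)/eps^2 ≈ 4*10.734003/0.0036 ≈ 11926.67.
m = ceil(11926.67) = 11927.

11927


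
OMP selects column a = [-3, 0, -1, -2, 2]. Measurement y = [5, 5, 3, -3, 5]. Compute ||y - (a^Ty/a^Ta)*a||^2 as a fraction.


a^T a = 18.
a^T y = -2.
coeff = -2/18 = -1/9.
||r||^2 = 835/9.

835/9


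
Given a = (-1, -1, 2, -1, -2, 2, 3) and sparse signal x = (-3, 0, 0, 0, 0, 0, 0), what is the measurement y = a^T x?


Non-zero terms: ['-1*-3']
Products: [3]
y = sum = 3.

3


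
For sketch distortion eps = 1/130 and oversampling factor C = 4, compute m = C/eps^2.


1/eps = 130.
(1/eps)^2 = 16900.
m = 4*16900 = 67600.

67600


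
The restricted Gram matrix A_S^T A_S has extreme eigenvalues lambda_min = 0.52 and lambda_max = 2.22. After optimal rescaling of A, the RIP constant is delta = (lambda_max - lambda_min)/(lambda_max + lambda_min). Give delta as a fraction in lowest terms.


lambda_max - lambda_min = 2.22 - 0.52 = 1.70.
lambda_max + lambda_min = 2.22 + 0.52 = 2.74.
delta = 1.70/2.74 = 170/274 = 85/137.

85/137


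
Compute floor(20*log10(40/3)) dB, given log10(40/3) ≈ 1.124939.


||x||/||e|| = 40/3.
log10(40/3) ≈ 1.124939.
20*log10(||x||/||e||) ≈ 20*1.124939 = 22.49878.
floor(22.49878) = 22.

22


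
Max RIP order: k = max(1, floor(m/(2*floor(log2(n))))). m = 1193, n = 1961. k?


floor(log2(1961)) = 10.
2*10 = 20.
m/(2*floor(log2(n))) = 1193/20 ≈ 59.65.
floor = 59.
k = max(1, 59) = 59.

59


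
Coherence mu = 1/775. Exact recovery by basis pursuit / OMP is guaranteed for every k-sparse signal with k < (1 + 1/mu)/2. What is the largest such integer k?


1/mu = 775.
1 + 1/mu = 776.
(1 + 1/mu)/2 = 388 is an integer and the inequality is strict, so k_max = 388 - 1 = 387.

387


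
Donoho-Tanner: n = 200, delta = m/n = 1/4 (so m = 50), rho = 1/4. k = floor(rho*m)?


m = 1/4*200 = 50.
rho = 1/4.
rho*m = 1/4*50 = 12.5.
k = floor(12.5) = 12.

12


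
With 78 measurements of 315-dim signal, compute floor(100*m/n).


100*m/n = 100*78/315 ≈ 24.7619.
floor = 24.

24


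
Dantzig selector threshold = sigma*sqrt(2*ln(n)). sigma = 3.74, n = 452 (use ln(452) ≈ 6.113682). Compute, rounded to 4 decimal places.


ln(452) ≈ 6.113682.
2*ln(n) ≈ 12.227364.
sqrt(2*ln(n)) ≈ sqrt(12.227364) ≈ 3.496765.
threshold ≈ 3.74*3.496765 = 13.0779011 ≈ 13.0779.

13.0779


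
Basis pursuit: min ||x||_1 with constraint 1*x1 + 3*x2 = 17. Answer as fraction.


Axis intercepts:
  x1 = 17, x2 = 0: L1 = 17
  x1 = 0, x2 = 17/3: L1 = 17/3
x* = (0, 17/3)
||x*||_1 = 17/3.

17/3


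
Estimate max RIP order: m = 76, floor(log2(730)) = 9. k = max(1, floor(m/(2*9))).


floor(log2(730)) = 9.
2*9 = 18.
m/(2*floor(log2(n))) = 76/18 ≈ 4.2222.
floor = 4.
k = max(1, 4) = 4.

4


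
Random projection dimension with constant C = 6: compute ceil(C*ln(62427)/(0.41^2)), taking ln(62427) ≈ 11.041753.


ln(62427) ≈ 11.041753.
eps^2 = 0.41^2 = 0.1681.
C*ln(N)/eps^2 ≈ 6*11.041753/0.1681 ≈ 394.1137.
m = ceil(394.1137) = 395.

395


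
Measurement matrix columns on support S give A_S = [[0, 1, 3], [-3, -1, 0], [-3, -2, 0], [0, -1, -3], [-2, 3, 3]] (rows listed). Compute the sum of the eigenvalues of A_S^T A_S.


Sum of eigenvalues of A_S^T A_S = trace(A_S^T A_S) = sum of squared column norms of A_S.
A_S^T A_S diagonal: [22, 16, 27].
trace = 22 + 16 + 27 = 65.

65


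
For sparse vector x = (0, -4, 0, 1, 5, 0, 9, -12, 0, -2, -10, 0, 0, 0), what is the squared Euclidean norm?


Non-zero entries: [(1, -4), (3, 1), (4, 5), (6, 9), (7, -12), (9, -2), (10, -10)]
Squares: [16, 1, 25, 81, 144, 4, 100]
||x||_2^2 = sum = 371.

371


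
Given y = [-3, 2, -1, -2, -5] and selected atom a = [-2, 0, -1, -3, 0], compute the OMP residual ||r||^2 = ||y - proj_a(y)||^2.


a^T a = 14.
a^T y = 13.
coeff = 13/14 = 13/14.
||r||^2 = 433/14.

433/14


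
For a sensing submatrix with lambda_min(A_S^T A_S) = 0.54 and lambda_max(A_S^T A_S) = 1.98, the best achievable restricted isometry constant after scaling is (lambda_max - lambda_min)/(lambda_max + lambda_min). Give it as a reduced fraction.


lambda_max - lambda_min = 1.98 - 0.54 = 1.44.
lambda_max + lambda_min = 1.98 + 0.54 = 2.52.
delta = 1.44/2.52 = 144/252 = 4/7.

4/7


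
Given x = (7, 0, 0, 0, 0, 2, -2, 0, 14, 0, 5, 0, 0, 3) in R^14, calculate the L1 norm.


Non-zero entries: [(0, 7), (5, 2), (6, -2), (8, 14), (10, 5), (13, 3)]
Absolute values: [7, 2, 2, 14, 5, 3]
||x||_1 = sum = 33.

33


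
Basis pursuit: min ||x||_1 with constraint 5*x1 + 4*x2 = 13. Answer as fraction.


Axis intercepts:
  x1 = 13/5, x2 = 0: L1 = 13/5
  x1 = 0, x2 = 13/4: L1 = 13/4
x* = (13/5, 0)
||x*||_1 = 13/5.

13/5


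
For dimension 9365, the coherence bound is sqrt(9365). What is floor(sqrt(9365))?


96^2 = 9216 <= 9365 < 9409 = 97^2, so 96 <= sqrt(9365) < 97.
floor(sqrt(9365)) = 96.

96


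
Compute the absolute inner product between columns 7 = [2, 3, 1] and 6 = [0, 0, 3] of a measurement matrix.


Inner product: 2*0 + 3*0 + 1*3
Products: [0, 0, 3]
Sum = 3.
|dot| = 3.

3


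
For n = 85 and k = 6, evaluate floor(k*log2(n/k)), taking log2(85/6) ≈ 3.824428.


log2(n/k) = log2(85/6) ≈ 3.824428.
k*log2(n/k) ≈ 6*3.824428 = 22.946568.
floor(22.946568) = 22.

22


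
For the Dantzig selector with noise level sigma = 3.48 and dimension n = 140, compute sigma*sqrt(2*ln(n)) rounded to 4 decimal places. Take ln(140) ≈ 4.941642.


ln(140) ≈ 4.941642.
2*ln(n) ≈ 9.883284.
sqrt(2*ln(n)) ≈ sqrt(9.883284) ≈ 3.143769.
threshold ≈ 3.48*3.143769 = 10.94031612 ≈ 10.9403.

10.9403


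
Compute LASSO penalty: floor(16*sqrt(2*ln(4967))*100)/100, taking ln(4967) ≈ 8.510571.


ln(4967) ≈ 8.510571.
2*ln(n) ≈ 17.021142.
sqrt(2*ln(n)) ≈ sqrt(17.021142) ≈ 4.125669.
lambda ≈ 16*4.125669 = 66.010704.
floor(lambda*100)/100 = 66.01.

66.01


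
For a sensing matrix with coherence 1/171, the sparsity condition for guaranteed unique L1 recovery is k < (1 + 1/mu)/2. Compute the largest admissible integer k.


1/mu = 171.
1 + 1/mu = 172.
(1 + 1/mu)/2 = 86 is an integer and the inequality is strict, so k_max = 86 - 1 = 85.

85


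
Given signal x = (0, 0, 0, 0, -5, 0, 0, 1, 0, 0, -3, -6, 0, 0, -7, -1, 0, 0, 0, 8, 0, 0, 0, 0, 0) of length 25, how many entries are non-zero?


Non-zero positions: [4, 7, 10, 11, 14, 15, 19].
Sparsity = 7.

7


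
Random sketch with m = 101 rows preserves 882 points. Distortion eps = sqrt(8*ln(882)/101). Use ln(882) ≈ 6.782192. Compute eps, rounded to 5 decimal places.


ln(882) ≈ 6.782192.
8*ln(N)/m ≈ 8*6.782192/101 ≈ 0.53720333.
eps = sqrt(0.53720333) ≈ 0.7329416 ≈ 0.73294.

0.73294


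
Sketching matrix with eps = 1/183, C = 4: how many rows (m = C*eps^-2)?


1/eps = 183.
(1/eps)^2 = 33489.
m = 4*33489 = 133956.

133956


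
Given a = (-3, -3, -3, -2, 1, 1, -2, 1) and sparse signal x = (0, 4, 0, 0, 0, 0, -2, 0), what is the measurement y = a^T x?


Non-zero terms: ['-3*4', '-2*-2']
Products: [-12, 4]
y = sum = -8.

-8


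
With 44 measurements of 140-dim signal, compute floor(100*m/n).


100*m/n = 100*44/140 ≈ 31.4286.
floor = 31.

31


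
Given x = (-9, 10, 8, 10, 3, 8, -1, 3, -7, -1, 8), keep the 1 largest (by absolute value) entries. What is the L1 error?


Sorted |x_i| descending: [10, 10, 9, 8, 8, 8, 7, 3, 3, 1, 1]
Keep top 1: [10]
Tail entries: [10, 9, 8, 8, 8, 7, 3, 3, 1, 1]
L1 error = sum of tail = 58.

58


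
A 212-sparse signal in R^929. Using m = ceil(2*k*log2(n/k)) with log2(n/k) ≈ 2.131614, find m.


log2(n/k) = log2(929/212) ≈ 2.131614.
2*k*log2(n/k) ≈ 2*212*2.131614 = 903.804336.
m = ceil(903.804336) = 904.

904


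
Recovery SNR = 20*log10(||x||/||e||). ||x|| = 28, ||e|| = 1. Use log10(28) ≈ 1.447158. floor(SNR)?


||x||/||e|| = 28/1 = 28.
log10(28) ≈ 1.447158.
20*log10(||x||/||e||) ≈ 20*1.447158 = 28.94316.
floor(28.94316) = 28.

28


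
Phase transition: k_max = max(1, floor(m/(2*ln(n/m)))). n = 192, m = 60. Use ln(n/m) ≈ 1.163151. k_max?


n/m = 192/60 = 16/5.
ln(n/m) ≈ 1.163151.
2*ln(n/m) ≈ 2.326302.
m/(2*ln(n/m)) ≈ 60/2.326302 ≈ 25.792.
floor = 25.
k_max = max(1, 25) = 25.

25


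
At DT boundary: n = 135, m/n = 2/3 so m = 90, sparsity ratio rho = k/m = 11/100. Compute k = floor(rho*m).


m = 2/3*135 = 90.
rho = 11/100.
rho*m = 11/100*90 = 9.9.
k = floor(9.9) = 9.

9


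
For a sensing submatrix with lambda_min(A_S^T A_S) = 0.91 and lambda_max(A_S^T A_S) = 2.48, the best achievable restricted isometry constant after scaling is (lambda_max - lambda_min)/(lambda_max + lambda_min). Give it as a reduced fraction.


lambda_max - lambda_min = 2.48 - 0.91 = 1.57.
lambda_max + lambda_min = 2.48 + 0.91 = 3.39.
delta = 1.57/3.39 = 157/339.

157/339


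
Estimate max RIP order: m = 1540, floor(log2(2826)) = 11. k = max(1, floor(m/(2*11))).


floor(log2(2826)) = 11.
2*11 = 22.
m/(2*floor(log2(n))) = 1540/22 ≈ 70.0.
floor = 70.
k = max(1, 70) = 70.

70


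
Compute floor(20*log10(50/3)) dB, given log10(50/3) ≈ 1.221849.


||x||/||e|| = 50/3.
log10(50/3) ≈ 1.221849.
20*log10(||x||/||e||) ≈ 20*1.221849 = 24.43698.
floor(24.43698) = 24.

24


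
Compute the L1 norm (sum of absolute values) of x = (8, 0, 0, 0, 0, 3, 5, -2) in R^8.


Non-zero entries: [(0, 8), (5, 3), (6, 5), (7, -2)]
Absolute values: [8, 3, 5, 2]
||x||_1 = sum = 18.

18


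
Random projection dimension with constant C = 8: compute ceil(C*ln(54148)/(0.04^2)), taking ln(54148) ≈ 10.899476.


ln(54148) ≈ 10.899476.
eps^2 = 0.04^2 = 0.0016.
C*ln(N)/eps^2 ≈ 8*10.899476/0.0016 ≈ 54497.38.
m = ceil(54497.38) = 54498.

54498


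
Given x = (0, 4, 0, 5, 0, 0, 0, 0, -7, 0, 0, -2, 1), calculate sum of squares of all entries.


Non-zero entries: [(1, 4), (3, 5), (8, -7), (11, -2), (12, 1)]
Squares: [16, 25, 49, 4, 1]
||x||_2^2 = sum = 95.

95


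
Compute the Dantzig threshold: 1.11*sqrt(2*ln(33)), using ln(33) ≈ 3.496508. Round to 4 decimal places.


ln(33) ≈ 3.496508.
2*ln(n) ≈ 6.993016.
sqrt(2*ln(n)) ≈ sqrt(6.993016) ≈ 2.644431.
threshold ≈ 1.11*2.644431 = 2.93531841 ≈ 2.9353.

2.9353


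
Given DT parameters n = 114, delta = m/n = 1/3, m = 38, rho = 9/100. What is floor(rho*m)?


m = 1/3*114 = 38.
rho = 9/100.
rho*m = 9/100*38 = 3.42.
k = floor(3.42) = 3.

3


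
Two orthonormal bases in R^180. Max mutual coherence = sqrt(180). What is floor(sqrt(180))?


13^2 = 169 <= 180 < 196 = 14^2, so 13 <= sqrt(180) < 14.
floor(sqrt(180)) = 13.

13


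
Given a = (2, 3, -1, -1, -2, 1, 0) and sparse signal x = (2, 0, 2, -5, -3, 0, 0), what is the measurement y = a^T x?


Non-zero terms: ['2*2', '-1*2', '-1*-5', '-2*-3']
Products: [4, -2, 5, 6]
y = sum = 13.

13


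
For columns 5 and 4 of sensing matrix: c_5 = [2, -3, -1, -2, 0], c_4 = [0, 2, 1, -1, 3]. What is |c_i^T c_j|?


Inner product: 2*0 + -3*2 + -1*1 + -2*-1 + 0*3
Products: [0, -6, -1, 2, 0]
Sum = -5.
|dot| = 5.

5


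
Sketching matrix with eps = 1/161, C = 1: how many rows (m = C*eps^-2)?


1/eps = 161.
(1/eps)^2 = 25921.
m = 1*25921 = 25921.

25921


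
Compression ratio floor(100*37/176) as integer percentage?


100*m/n = 100*37/176 ≈ 21.0227.
floor = 21.

21


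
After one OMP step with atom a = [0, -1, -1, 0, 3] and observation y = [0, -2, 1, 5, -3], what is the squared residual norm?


a^T a = 11.
a^T y = -8.
coeff = -8/11 = -8/11.
||r||^2 = 365/11.

365/11


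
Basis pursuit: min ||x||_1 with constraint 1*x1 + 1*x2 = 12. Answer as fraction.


Axis intercepts:
  x1 = 12, x2 = 0: L1 = 12
  x1 = 0, x2 = 12: L1 = 12
x* = (12, 0)
||x*||_1 = 12.

12


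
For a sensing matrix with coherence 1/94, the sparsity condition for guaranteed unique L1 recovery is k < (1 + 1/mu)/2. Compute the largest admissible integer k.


1/mu = 94.
1 + 1/mu = 95.
(1 + 1/mu)/2 = 47.5 is not an integer, so k_max = floor(47.5) = 47.

47


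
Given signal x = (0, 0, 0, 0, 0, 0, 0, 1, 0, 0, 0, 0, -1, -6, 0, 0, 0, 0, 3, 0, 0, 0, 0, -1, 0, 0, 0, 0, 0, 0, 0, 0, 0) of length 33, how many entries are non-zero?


Non-zero positions: [7, 12, 13, 18, 23].
Sparsity = 5.

5


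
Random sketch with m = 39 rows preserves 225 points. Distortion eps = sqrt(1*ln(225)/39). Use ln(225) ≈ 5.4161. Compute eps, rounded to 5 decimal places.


ln(225) ≈ 5.4161.
1*ln(N)/m ≈ 1*5.4161/39 ≈ 0.13887436.
eps = sqrt(0.13887436) ≈ 0.3726585 ≈ 0.37266.

0.37266


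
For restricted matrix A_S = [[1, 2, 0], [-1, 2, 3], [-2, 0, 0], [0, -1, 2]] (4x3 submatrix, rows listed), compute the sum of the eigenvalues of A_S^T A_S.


Sum of eigenvalues of A_S^T A_S = trace(A_S^T A_S) = sum of squared column norms of A_S.
A_S^T A_S diagonal: [6, 9, 13].
trace = 6 + 9 + 13 = 28.

28


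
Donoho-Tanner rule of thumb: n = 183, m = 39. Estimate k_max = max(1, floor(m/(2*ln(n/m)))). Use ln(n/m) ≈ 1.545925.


n/m = 183/39 = 61/13.
ln(n/m) ≈ 1.545925.
2*ln(n/m) ≈ 3.09185.
m/(2*ln(n/m)) ≈ 39/3.09185 ≈ 12.6138.
floor = 12.
k_max = max(1, 12) = 12.

12


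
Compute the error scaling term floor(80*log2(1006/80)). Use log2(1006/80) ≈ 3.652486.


log2(n/k) = log2(1006/80) ≈ 3.652486.
k*log2(n/k) ≈ 80*3.652486 = 292.19888.
floor(292.19888) = 292.

292


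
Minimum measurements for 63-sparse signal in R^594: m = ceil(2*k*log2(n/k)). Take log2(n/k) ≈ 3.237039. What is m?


log2(n/k) = log2(594/63) ≈ 3.237039.
2*k*log2(n/k) ≈ 2*63*3.237039 = 407.866914.
m = ceil(407.866914) = 408.

408


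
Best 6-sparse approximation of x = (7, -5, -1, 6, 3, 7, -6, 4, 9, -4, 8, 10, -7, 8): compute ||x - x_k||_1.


Sorted |x_i| descending: [10, 9, 8, 8, 7, 7, 7, 6, 6, 5, 4, 4, 3, 1]
Keep top 6: [10, 9, 8, 8, 7, 7]
Tail entries: [7, 6, 6, 5, 4, 4, 3, 1]
L1 error = sum of tail = 36.

36


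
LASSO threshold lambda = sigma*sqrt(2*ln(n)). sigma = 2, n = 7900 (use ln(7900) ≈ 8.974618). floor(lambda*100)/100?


ln(7900) ≈ 8.974618.
2*ln(n) ≈ 17.949236.
sqrt(2*ln(n)) ≈ sqrt(17.949236) ≈ 4.236654.
lambda ≈ 2*4.236654 = 8.473308.
floor(lambda*100)/100 = 8.47.

8.47


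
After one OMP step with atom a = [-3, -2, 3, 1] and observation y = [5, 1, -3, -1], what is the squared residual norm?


a^T a = 23.
a^T y = -27.
coeff = -27/23 = -27/23.
||r||^2 = 99/23.

99/23


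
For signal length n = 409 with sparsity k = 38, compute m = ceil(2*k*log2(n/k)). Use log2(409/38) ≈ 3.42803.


log2(n/k) = log2(409/38) ≈ 3.42803.
2*k*log2(n/k) ≈ 2*38*3.42803 = 260.53028.
m = ceil(260.53028) = 261.

261


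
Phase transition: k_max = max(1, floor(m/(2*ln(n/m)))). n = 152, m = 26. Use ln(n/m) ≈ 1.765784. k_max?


n/m = 152/26 = 76/13.
ln(n/m) ≈ 1.765784.
2*ln(n/m) ≈ 3.531568.
m/(2*ln(n/m)) ≈ 26/3.531568 ≈ 7.3622.
floor = 7.
k_max = max(1, 7) = 7.

7


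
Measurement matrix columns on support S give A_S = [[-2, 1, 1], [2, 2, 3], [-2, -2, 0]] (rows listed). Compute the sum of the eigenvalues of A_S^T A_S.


Sum of eigenvalues of A_S^T A_S = trace(A_S^T A_S) = sum of squared column norms of A_S.
A_S^T A_S diagonal: [12, 9, 10].
trace = 12 + 9 + 10 = 31.

31


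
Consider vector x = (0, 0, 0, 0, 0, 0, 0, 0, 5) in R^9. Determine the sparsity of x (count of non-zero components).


Non-zero positions: [8].
Sparsity = 1.

1


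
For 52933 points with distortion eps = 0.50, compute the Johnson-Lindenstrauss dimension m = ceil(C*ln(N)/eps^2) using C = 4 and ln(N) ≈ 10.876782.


ln(52933) ≈ 10.876782.
eps^2 = 0.50^2 = 0.25.
C*ln(N)/eps^2 ≈ 4*10.876782/0.25 ≈ 174.0285.
m = ceil(174.0285) = 175.

175


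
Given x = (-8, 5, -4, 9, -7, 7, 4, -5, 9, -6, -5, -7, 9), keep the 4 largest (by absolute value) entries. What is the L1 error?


Sorted |x_i| descending: [9, 9, 9, 8, 7, 7, 7, 6, 5, 5, 5, 4, 4]
Keep top 4: [9, 9, 9, 8]
Tail entries: [7, 7, 7, 6, 5, 5, 5, 4, 4]
L1 error = sum of tail = 50.

50


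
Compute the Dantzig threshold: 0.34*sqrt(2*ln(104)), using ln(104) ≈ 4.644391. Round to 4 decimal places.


ln(104) ≈ 4.644391.
2*ln(n) ≈ 9.288782.
sqrt(2*ln(n)) ≈ sqrt(9.288782) ≈ 3.04775.
threshold ≈ 0.34*3.04775 = 1.036235 ≈ 1.0362.

1.0362


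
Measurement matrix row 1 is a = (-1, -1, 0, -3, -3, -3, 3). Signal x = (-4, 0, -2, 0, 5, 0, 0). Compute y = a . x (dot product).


Non-zero terms: ['-1*-4', '0*-2', '-3*5']
Products: [4, 0, -15]
y = sum = -11.

-11


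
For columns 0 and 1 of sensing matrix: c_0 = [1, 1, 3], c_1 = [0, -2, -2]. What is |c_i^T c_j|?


Inner product: 1*0 + 1*-2 + 3*-2
Products: [0, -2, -6]
Sum = -8.
|dot| = 8.

8


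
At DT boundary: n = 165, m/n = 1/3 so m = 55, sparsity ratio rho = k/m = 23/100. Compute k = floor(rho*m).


m = 1/3*165 = 55.
rho = 23/100.
rho*m = 23/100*55 = 12.65.
k = floor(12.65) = 12.

12


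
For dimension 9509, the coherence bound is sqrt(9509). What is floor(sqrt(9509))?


97^2 = 9409 <= 9509 < 9604 = 98^2, so 97 <= sqrt(9509) < 98.
floor(sqrt(9509)) = 97.

97


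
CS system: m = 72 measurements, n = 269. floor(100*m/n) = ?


100*m/n = 100*72/269 ≈ 26.7658.
floor = 26.

26


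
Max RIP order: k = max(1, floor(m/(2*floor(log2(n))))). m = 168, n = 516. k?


floor(log2(516)) = 9.
2*9 = 18.
m/(2*floor(log2(n))) = 168/18 ≈ 9.3333.
floor = 9.
k = max(1, 9) = 9.

9


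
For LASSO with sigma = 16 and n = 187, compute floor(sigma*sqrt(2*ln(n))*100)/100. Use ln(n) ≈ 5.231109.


ln(187) ≈ 5.231109.
2*ln(n) ≈ 10.462218.
sqrt(2*ln(n)) ≈ sqrt(10.462218) ≈ 3.234535.
lambda ≈ 16*3.234535 = 51.75256.
floor(lambda*100)/100 = 51.75.

51.75


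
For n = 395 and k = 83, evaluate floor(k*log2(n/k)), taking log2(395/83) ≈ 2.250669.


log2(n/k) = log2(395/83) ≈ 2.250669.
k*log2(n/k) ≈ 83*2.250669 = 186.805527.
floor(186.805527) = 186.

186


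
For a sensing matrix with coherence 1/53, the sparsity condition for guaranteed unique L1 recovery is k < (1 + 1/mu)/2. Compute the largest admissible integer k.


1/mu = 53.
1 + 1/mu = 54.
(1 + 1/mu)/2 = 27 is an integer and the inequality is strict, so k_max = 27 - 1 = 26.

26


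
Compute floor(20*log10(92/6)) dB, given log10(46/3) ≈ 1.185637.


||x||/||e|| = 92/6 = 46/3.
log10(46/3) ≈ 1.185637.
20*log10(||x||/||e||) ≈ 20*1.185637 = 23.71274.
floor(23.71274) = 23.

23


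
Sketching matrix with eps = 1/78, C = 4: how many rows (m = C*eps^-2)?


1/eps = 78.
(1/eps)^2 = 6084.
m = 4*6084 = 24336.

24336


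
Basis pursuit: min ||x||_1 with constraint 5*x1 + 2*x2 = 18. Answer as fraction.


Axis intercepts:
  x1 = 18/5, x2 = 0: L1 = 18/5
  x1 = 0, x2 = 9: L1 = 9
x* = (18/5, 0)
||x*||_1 = 18/5.

18/5


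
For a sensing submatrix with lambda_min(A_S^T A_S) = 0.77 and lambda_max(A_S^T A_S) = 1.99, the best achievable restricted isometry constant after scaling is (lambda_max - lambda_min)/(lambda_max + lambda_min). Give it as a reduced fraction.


lambda_max - lambda_min = 1.99 - 0.77 = 1.22.
lambda_max + lambda_min = 1.99 + 0.77 = 2.76.
delta = 1.22/2.76 = 122/276 = 61/138.

61/138


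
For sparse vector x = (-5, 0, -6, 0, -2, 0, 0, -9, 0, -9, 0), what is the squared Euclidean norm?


Non-zero entries: [(0, -5), (2, -6), (4, -2), (7, -9), (9, -9)]
Squares: [25, 36, 4, 81, 81]
||x||_2^2 = sum = 227.

227


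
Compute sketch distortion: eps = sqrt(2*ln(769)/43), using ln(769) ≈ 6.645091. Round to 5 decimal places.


ln(769) ≈ 6.645091.
2*ln(N)/m ≈ 2*6.645091/43 ≈ 0.309074.
eps = sqrt(0.309074) ≈ 0.5559442 ≈ 0.55594.

0.55594


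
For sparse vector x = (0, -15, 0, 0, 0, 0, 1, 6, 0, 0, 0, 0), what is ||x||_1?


Non-zero entries: [(1, -15), (6, 1), (7, 6)]
Absolute values: [15, 1, 6]
||x||_1 = sum = 22.

22


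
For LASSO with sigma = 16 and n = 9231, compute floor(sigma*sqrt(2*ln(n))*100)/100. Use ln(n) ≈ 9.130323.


ln(9231) ≈ 9.130323.
2*ln(n) ≈ 18.260646.
sqrt(2*ln(n)) ≈ sqrt(18.260646) ≈ 4.273248.
lambda ≈ 16*4.273248 = 68.371968.
floor(lambda*100)/100 = 68.37.

68.37


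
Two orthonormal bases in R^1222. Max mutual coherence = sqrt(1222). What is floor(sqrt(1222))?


34^2 = 1156 <= 1222 < 1225 = 35^2, so 34 <= sqrt(1222) < 35.
floor(sqrt(1222)) = 34.

34


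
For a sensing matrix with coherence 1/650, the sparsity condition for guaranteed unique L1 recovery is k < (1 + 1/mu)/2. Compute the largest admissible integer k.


1/mu = 650.
1 + 1/mu = 651.
(1 + 1/mu)/2 = 325.5 is not an integer, so k_max = floor(325.5) = 325.

325


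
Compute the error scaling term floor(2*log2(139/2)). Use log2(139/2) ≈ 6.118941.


log2(n/k) = log2(139/2) ≈ 6.118941.
k*log2(n/k) ≈ 2*6.118941 = 12.237882.
floor(12.237882) = 12.

12


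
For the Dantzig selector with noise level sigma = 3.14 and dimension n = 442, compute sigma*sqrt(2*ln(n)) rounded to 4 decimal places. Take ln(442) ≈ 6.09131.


ln(442) ≈ 6.09131.
2*ln(n) ≈ 12.18262.
sqrt(2*ln(n)) ≈ sqrt(12.18262) ≈ 3.490361.
threshold ≈ 3.14*3.490361 = 10.95973354 ≈ 10.9597.

10.9597


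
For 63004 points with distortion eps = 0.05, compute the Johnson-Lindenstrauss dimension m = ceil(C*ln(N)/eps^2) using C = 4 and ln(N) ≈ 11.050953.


ln(63004) ≈ 11.050953.
eps^2 = 0.05^2 = 0.0025.
C*ln(N)/eps^2 ≈ 4*11.050953/0.0025 ≈ 17681.5248.
m = ceil(17681.5248) = 17682.

17682


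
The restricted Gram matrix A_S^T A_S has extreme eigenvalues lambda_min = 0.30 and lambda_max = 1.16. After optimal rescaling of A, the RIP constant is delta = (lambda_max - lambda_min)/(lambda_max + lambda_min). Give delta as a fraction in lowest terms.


lambda_max - lambda_min = 1.16 - 0.30 = 0.86.
lambda_max + lambda_min = 1.16 + 0.30 = 1.46.
delta = 0.86/1.46 = 86/146 = 43/73.

43/73


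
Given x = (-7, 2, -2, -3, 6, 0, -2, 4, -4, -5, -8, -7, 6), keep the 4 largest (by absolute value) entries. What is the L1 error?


Sorted |x_i| descending: [8, 7, 7, 6, 6, 5, 4, 4, 3, 2, 2, 2, 0]
Keep top 4: [8, 7, 7, 6]
Tail entries: [6, 5, 4, 4, 3, 2, 2, 2, 0]
L1 error = sum of tail = 28.

28


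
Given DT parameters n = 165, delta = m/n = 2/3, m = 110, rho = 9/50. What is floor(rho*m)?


m = 2/3*165 = 110.
rho = 9/50.
rho*m = 9/50*110 = 19.8.
k = floor(19.8) = 19.

19


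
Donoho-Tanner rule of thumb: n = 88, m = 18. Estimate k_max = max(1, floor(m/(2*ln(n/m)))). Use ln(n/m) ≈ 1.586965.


n/m = 88/18 = 44/9.
ln(n/m) ≈ 1.586965.
2*ln(n/m) ≈ 3.17393.
m/(2*ln(n/m)) ≈ 18/3.17393 ≈ 5.6712.
floor = 5.
k_max = max(1, 5) = 5.

5


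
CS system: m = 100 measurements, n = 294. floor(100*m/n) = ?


100*m/n = 100*100/294 ≈ 34.0136.
floor = 34.

34


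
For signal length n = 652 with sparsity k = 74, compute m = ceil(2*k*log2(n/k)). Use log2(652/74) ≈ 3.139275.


log2(n/k) = log2(652/74) ≈ 3.139275.
2*k*log2(n/k) ≈ 2*74*3.139275 = 464.6127.
m = ceil(464.6127) = 465.

465


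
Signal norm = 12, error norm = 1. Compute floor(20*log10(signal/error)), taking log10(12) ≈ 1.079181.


||x||/||e|| = 12/1 = 12.
log10(12) ≈ 1.079181.
20*log10(||x||/||e||) ≈ 20*1.079181 = 21.58362.
floor(21.58362) = 21.

21


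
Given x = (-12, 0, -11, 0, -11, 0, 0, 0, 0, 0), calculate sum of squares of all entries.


Non-zero entries: [(0, -12), (2, -11), (4, -11)]
Squares: [144, 121, 121]
||x||_2^2 = sum = 386.

386


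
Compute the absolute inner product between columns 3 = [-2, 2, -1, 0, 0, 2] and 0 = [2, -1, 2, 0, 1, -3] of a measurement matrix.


Inner product: -2*2 + 2*-1 + -1*2 + 0*0 + 0*1 + 2*-3
Products: [-4, -2, -2, 0, 0, -6]
Sum = -14.
|dot| = 14.

14


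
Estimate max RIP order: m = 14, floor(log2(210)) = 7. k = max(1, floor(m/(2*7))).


floor(log2(210)) = 7.
2*7 = 14.
m/(2*floor(log2(n))) = 14/14 ≈ 1.0.
floor = 1.
k = max(1, 1) = 1.

1


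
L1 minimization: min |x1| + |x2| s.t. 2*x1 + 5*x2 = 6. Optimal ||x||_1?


Axis intercepts:
  x1 = 3, x2 = 0: L1 = 3
  x1 = 0, x2 = 6/5: L1 = 6/5
x* = (0, 6/5)
||x*||_1 = 6/5.

6/5


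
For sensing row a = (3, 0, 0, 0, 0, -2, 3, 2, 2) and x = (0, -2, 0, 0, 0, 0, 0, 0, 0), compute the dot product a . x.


Non-zero terms: ['0*-2']
Products: [0]
y = sum = 0.

0


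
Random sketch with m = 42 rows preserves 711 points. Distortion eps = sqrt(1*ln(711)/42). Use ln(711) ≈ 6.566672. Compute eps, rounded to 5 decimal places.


ln(711) ≈ 6.566672.
1*ln(N)/m ≈ 1*6.566672/42 ≈ 0.15634933.
eps = sqrt(0.15634933) ≈ 0.3954103 ≈ 0.39541.

0.39541


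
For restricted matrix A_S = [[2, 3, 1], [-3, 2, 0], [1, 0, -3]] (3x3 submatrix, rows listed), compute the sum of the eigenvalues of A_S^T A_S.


Sum of eigenvalues of A_S^T A_S = trace(A_S^T A_S) = sum of squared column norms of A_S.
A_S^T A_S diagonal: [14, 13, 10].
trace = 14 + 13 + 10 = 37.

37


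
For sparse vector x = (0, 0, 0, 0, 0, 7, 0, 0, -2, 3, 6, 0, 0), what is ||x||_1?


Non-zero entries: [(5, 7), (8, -2), (9, 3), (10, 6)]
Absolute values: [7, 2, 3, 6]
||x||_1 = sum = 18.

18


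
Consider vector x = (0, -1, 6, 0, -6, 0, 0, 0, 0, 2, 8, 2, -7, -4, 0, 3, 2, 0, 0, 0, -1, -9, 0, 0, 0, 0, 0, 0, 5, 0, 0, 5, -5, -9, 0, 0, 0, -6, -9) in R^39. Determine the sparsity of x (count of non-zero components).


Non-zero positions: [1, 2, 4, 9, 10, 11, 12, 13, 15, 16, 20, 21, 28, 31, 32, 33, 37, 38].
Sparsity = 18.

18


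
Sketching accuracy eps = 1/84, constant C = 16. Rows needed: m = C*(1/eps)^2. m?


1/eps = 84.
(1/eps)^2 = 7056.
m = 16*7056 = 112896.

112896


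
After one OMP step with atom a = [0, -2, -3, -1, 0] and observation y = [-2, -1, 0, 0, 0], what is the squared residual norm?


a^T a = 14.
a^T y = 2.
coeff = 2/14 = 1/7.
||r||^2 = 33/7.

33/7


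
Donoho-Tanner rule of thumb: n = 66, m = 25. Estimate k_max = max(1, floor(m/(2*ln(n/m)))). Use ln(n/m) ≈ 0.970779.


n/m = 66/25.
ln(n/m) ≈ 0.970779.
2*ln(n/m) ≈ 1.941558.
m/(2*ln(n/m)) ≈ 25/1.941558 ≈ 12.8763.
floor = 12.
k_max = max(1, 12) = 12.

12


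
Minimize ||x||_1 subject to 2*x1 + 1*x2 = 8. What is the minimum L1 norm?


Axis intercepts:
  x1 = 4, x2 = 0: L1 = 4
  x1 = 0, x2 = 8: L1 = 8
x* = (4, 0)
||x*||_1 = 4.

4


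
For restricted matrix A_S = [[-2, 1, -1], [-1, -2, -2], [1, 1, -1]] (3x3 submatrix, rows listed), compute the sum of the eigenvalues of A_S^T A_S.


Sum of eigenvalues of A_S^T A_S = trace(A_S^T A_S) = sum of squared column norms of A_S.
A_S^T A_S diagonal: [6, 6, 6].
trace = 6 + 6 + 6 = 18.

18


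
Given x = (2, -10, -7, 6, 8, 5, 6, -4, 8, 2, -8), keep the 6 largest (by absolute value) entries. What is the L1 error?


Sorted |x_i| descending: [10, 8, 8, 8, 7, 6, 6, 5, 4, 2, 2]
Keep top 6: [10, 8, 8, 8, 7, 6]
Tail entries: [6, 5, 4, 2, 2]
L1 error = sum of tail = 19.

19


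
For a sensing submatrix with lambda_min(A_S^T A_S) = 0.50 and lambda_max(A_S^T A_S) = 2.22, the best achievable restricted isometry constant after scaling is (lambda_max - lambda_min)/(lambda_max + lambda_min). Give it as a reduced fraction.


lambda_max - lambda_min = 2.22 - 0.50 = 1.72.
lambda_max + lambda_min = 2.22 + 0.50 = 2.72.
delta = 1.72/2.72 = 172/272 = 43/68.

43/68


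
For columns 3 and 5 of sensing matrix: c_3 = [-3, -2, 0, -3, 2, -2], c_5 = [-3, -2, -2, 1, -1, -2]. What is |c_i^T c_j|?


Inner product: -3*-3 + -2*-2 + 0*-2 + -3*1 + 2*-1 + -2*-2
Products: [9, 4, 0, -3, -2, 4]
Sum = 12.
|dot| = 12.

12


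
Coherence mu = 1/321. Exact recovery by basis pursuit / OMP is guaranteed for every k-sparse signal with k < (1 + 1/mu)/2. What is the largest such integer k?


1/mu = 321.
1 + 1/mu = 322.
(1 + 1/mu)/2 = 161 is an integer and the inequality is strict, so k_max = 161 - 1 = 160.

160


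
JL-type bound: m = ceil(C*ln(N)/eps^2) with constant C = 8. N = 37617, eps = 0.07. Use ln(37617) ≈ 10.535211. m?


ln(37617) ≈ 10.535211.
eps^2 = 0.07^2 = 0.0049.
C*ln(N)/eps^2 ≈ 8*10.535211/0.0049 ≈ 17200.3445.
m = ceil(17200.3445) = 17201.

17201


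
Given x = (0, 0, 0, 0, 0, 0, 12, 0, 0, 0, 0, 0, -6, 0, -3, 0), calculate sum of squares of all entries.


Non-zero entries: [(6, 12), (12, -6), (14, -3)]
Squares: [144, 36, 9]
||x||_2^2 = sum = 189.

189


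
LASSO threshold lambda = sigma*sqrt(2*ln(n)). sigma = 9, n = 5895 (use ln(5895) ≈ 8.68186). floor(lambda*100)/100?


ln(5895) ≈ 8.68186.
2*ln(n) ≈ 17.36372.
sqrt(2*ln(n)) ≈ sqrt(17.36372) ≈ 4.16698.
lambda ≈ 9*4.16698 = 37.50282.
floor(lambda*100)/100 = 37.50.

37.50
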